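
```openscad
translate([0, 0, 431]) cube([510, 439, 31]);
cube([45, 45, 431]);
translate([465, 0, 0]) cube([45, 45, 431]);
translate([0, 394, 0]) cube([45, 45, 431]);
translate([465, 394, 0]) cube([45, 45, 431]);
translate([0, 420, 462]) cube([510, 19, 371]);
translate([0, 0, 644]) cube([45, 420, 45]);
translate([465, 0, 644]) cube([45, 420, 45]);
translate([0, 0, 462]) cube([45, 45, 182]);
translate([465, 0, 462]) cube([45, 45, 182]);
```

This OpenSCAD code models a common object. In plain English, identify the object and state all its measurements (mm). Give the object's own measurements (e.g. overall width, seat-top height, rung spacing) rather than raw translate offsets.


A chair. The seat is a 510×439×31 mm slab with its top at z = 462 mm, on four 45×45 mm corner legs (flush with the seat edges, standing on z = 0). A flat backrest 19 mm thick, 371 mm tall, spans the full seat width and rises from the seat top along its +y edge, rear face flush with the rear of the seat. Two armrests of 45×45 mm section run along each side from the seat's front edge to the front of the backrest, top faces 227 mm above the seat top and outer faces flush with the seat's x-edges; a 45×45 mm post under the front of each armrest stands on the seat at the front corner.


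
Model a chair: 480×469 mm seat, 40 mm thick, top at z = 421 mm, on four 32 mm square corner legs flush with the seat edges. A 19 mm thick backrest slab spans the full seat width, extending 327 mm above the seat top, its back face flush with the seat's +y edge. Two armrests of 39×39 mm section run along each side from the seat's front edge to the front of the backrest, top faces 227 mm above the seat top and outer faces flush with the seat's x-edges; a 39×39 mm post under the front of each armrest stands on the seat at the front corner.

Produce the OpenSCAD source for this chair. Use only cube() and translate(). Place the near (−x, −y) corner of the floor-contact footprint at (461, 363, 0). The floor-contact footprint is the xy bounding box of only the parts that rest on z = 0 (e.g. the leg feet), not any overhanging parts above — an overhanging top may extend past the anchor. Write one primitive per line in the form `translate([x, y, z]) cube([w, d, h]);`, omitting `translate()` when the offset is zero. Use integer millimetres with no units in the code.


// leg_h = 421 - 40 = 381
// arm post h = 227 - 39 = 188
translate([461, 363, 381]) cube([480, 469, 40]);
translate([461, 363, 0]) cube([32, 32, 381]);
translate([909, 363, 0]) cube([32, 32, 381]);
translate([461, 800, 0]) cube([32, 32, 381]);
translate([909, 800, 0]) cube([32, 32, 381]);
translate([461, 813, 421]) cube([480, 19, 327]);
translate([461, 363, 609]) cube([39, 450, 39]);
translate([902, 363, 609]) cube([39, 450, 39]);
translate([461, 363, 421]) cube([39, 39, 188]);
translate([902, 363, 421]) cube([39, 39, 188]);


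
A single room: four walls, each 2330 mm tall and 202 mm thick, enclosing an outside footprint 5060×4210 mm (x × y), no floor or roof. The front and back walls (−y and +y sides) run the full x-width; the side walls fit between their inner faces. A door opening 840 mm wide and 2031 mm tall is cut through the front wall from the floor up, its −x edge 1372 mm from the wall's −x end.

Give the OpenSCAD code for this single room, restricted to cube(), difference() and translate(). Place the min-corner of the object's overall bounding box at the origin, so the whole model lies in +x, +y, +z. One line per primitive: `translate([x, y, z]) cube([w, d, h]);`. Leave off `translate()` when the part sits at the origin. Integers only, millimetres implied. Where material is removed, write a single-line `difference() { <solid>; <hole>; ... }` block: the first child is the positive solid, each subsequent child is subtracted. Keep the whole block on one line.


difference() { cube([5060, 202, 2330]); translate([1372, 0, 0]) cube([840, 202, 2031]); }
translate([0, 4008, 0]) cube([5060, 202, 2330]);
translate([0, 202, 0]) cube([202, 3806, 2330]);
translate([4858, 202, 0]) cube([202, 3806, 2330]);


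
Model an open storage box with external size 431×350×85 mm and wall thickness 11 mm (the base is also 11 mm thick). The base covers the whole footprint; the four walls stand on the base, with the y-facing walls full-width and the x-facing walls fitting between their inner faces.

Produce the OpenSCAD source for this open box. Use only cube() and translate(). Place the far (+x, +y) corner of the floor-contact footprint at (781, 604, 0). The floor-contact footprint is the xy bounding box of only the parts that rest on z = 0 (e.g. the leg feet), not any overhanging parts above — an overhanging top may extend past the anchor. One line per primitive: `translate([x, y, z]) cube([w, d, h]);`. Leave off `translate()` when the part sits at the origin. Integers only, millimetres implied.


translate([350, 254, 0]) cube([431, 350, 11]);
translate([350, 254, 11]) cube([431, 11, 74]);
translate([350, 593, 11]) cube([431, 11, 74]);
translate([350, 265, 11]) cube([11, 328, 74]);
translate([770, 265, 11]) cube([11, 328, 74]);


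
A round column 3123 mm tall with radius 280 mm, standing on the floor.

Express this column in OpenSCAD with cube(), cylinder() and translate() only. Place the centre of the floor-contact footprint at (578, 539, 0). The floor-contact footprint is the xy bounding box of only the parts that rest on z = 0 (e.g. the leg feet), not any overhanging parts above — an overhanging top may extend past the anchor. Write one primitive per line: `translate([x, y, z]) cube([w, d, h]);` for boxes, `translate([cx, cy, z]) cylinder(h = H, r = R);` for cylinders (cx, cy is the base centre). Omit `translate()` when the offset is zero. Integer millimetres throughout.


translate([578, 539, 0]) cylinder(h = 3123, r = 280);


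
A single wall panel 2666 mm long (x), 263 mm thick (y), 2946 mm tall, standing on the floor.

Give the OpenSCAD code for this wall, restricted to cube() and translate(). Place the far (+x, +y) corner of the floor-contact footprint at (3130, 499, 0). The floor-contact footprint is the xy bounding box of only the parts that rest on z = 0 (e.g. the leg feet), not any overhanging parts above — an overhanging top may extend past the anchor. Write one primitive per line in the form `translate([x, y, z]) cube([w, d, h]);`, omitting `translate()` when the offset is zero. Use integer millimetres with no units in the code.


translate([464, 236, 0]) cube([2666, 263, 2946]);


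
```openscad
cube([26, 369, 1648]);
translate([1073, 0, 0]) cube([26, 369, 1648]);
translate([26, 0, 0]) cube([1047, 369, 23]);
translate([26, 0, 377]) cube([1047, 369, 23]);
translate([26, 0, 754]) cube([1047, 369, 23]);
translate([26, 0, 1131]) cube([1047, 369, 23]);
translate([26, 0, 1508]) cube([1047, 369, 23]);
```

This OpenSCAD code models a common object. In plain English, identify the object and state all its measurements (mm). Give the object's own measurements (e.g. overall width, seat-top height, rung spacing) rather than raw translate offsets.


An open bookshelf. Two side panels, each 26 mm thick, 369 mm deep and 1648 mm tall, stand 1099 mm apart (outside-to-outside). Between them sit 5 shelves, each 23 mm thick and 369 mm deep, spanning the full gap between the sides. The bottom shelf rests on the floor (its underside at z = 0) and the clear gap between one shelf's top and the next shelf's underside is 354 mm.


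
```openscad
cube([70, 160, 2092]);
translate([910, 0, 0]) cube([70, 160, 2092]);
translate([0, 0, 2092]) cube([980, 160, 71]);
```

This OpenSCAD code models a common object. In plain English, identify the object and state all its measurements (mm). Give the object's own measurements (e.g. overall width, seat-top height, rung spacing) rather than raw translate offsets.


A door frame. The clear opening is 840 mm wide and 2092 mm high. Two 70 mm wide jambs, 160 mm deep, stand either side of the opening from the floor to the top of the opening. A 71 mm thick head sits across the top of both jambs, spanning the full outside width of the frame.


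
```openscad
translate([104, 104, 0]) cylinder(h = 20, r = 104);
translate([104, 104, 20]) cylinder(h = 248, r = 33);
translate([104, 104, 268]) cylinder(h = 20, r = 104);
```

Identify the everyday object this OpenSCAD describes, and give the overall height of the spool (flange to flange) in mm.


A spool. The overall height is 288 mm.

Three coaxial cylinders, large–small–large — a spool. Two 20 mm flanges and a 248 mm core give 20 + 248 + 20 = 288 mm.


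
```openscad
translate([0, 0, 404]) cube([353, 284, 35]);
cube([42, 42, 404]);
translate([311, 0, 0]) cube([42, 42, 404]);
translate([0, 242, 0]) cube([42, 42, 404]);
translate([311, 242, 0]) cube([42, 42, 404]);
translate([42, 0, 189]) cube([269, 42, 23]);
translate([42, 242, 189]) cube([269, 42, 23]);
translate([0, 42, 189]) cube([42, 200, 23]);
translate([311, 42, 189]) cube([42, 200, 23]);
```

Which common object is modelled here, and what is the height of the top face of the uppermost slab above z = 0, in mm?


A stool. The seat height is 439 mm.

A 353×284×35 slab at z = 404 on four corner posts — a stool. The seat top is 404 + 35 = 439 mm.


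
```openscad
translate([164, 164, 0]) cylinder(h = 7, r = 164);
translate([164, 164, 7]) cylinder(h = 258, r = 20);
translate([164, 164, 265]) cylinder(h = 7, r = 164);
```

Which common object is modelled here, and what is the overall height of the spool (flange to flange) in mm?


A spool. The overall height is 272 mm.

Three coaxial cylinders, large–small–large — a spool. Two 7 mm flanges and a 258 mm core give 7 + 258 + 7 = 272 mm.


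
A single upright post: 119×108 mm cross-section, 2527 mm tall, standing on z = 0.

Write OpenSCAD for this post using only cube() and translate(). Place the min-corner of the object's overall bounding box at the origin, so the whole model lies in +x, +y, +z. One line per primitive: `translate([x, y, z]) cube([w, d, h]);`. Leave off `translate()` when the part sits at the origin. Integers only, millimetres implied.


cube([119, 108, 2527]);


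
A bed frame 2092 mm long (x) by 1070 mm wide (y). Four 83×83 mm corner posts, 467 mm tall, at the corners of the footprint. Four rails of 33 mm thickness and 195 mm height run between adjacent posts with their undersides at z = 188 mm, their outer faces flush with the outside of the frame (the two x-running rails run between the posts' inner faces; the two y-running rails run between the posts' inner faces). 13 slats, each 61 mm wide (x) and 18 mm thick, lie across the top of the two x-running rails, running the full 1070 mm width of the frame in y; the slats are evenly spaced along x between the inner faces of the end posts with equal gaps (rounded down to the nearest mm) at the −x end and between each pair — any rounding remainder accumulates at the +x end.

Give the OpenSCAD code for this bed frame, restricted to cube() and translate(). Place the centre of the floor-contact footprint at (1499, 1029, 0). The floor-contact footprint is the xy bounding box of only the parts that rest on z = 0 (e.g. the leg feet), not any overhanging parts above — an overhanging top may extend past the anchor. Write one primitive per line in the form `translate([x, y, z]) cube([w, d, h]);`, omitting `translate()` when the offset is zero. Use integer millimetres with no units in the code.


translate([453, 494, 0]) cube([83, 83, 467]);
translate([453, 1481, 0]) cube([83, 83, 467]);
translate([2462, 494, 0]) cube([83, 83, 467]);
translate([2462, 1481, 0]) cube([83, 83, 467]);
translate([536, 494, 188]) cube([1926, 33, 195]);
translate([536, 1531, 188]) cube([1926, 33, 195]);
translate([453, 577, 188]) cube([33, 904, 195]);
translate([2512, 577, 188]) cube([33, 904, 195]);
translate([616, 494, 383]) cube([61, 1070, 18]);
translate([757, 494, 383]) cube([61, 1070, 18]);
translate([898, 494, 383]) cube([61, 1070, 18]);
translate([1039, 494, 383]) cube([61, 1070, 18]);
translate([1180, 494, 383]) cube([61, 1070, 18]);
translate([1321, 494, 383]) cube([61, 1070, 18]);
translate([1462, 494, 383]) cube([61, 1070, 18]);
translate([1603, 494, 383]) cube([61, 1070, 18]);
translate([1744, 494, 383]) cube([61, 1070, 18]);
translate([1885, 494, 383]) cube([61, 1070, 18]);
translate([2026, 494, 383]) cube([61, 1070, 18]);
translate([2167, 494, 383]) cube([61, 1070, 18]);
translate([2308, 494, 383]) cube([61, 1070, 18]);


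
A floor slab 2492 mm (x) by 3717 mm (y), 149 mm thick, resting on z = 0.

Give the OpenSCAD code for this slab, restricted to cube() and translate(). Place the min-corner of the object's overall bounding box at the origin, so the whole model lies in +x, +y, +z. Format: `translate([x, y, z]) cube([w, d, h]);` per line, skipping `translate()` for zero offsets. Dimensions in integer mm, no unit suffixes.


cube([2492, 3717, 149]);


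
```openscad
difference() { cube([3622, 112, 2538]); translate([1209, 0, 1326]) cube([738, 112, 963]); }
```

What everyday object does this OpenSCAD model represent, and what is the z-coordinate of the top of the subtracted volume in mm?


A wall with a window opening. The window head height is 2289 mm.

A wall with a rectangular opening subtracted — a window. Sill at z = 1326, opening 963 mm tall, so the head is at 1326 + 963 = 2289 mm.


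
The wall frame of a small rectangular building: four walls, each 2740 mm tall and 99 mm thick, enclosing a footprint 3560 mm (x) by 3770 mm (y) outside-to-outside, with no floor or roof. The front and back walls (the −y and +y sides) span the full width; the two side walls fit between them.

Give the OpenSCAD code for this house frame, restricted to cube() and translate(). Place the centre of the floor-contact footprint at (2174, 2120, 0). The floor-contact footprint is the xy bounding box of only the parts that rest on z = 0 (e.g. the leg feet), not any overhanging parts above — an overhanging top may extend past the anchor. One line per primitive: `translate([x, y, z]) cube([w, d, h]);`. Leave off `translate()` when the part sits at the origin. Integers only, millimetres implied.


translate([394, 235, 0]) cube([3560, 99, 2740]);
translate([394, 3906, 0]) cube([3560, 99, 2740]);
translate([394, 334, 0]) cube([99, 3572, 2740]);
translate([3855, 334, 0]) cube([99, 3572, 2740]);


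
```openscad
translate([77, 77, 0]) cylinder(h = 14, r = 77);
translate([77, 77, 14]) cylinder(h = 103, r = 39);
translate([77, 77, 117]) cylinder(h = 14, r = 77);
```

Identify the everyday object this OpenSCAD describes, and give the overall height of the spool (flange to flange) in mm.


A spool. The overall height is 131 mm.

Three coaxial cylinders, large–small–large — a spool. Two 14 mm flanges and a 103 mm core give 14 + 103 + 14 = 131 mm.


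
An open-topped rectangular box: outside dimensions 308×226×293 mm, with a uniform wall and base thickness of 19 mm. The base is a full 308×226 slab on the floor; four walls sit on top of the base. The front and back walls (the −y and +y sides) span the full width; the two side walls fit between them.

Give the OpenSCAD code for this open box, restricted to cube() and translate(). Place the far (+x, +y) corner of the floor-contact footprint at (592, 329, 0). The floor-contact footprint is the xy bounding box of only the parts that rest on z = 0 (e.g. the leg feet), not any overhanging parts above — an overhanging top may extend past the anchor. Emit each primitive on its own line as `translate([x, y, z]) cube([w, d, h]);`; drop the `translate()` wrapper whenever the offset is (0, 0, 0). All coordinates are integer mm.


translate([284, 103, 0]) cube([308, 226, 19]);
translate([284, 103, 19]) cube([308, 19, 274]);
translate([284, 310, 19]) cube([308, 19, 274]);
translate([284, 122, 19]) cube([19, 188, 274]);
translate([573, 122, 19]) cube([19, 188, 274]);


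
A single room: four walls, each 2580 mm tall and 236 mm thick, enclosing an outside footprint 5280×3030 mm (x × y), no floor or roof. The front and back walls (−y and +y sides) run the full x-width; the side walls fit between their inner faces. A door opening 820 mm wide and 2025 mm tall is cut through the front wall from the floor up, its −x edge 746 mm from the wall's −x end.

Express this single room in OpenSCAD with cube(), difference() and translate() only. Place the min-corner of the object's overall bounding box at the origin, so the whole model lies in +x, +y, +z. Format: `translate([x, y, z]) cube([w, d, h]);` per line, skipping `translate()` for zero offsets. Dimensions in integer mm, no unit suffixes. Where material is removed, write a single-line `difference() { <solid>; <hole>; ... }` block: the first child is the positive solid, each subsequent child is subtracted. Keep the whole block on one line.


difference() { cube([5280, 236, 2580]); translate([746, 0, 0]) cube([820, 236, 2025]); }
translate([0, 2794, 0]) cube([5280, 236, 2580]);
translate([0, 236, 0]) cube([236, 2558, 2580]);
translate([5044, 236, 0]) cube([236, 2558, 2580]);


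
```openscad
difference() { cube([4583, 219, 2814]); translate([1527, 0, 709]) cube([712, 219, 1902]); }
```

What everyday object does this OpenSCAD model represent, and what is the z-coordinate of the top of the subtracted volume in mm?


A wall with a window opening. The window head height is 2611 mm.

A wall with a rectangular opening subtracted — a window. Sill at z = 709, opening 1902 mm tall, so the head is at 709 + 1902 = 2611 mm.


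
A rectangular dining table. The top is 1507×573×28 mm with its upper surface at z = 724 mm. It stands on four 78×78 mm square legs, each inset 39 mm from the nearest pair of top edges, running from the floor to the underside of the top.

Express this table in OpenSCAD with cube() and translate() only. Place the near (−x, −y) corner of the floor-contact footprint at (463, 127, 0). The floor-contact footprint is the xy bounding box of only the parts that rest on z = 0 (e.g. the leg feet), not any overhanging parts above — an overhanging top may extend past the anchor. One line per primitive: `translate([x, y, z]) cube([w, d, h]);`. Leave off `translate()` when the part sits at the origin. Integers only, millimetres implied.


translate([424, 88, 696]) cube([1507, 573, 28]);
translate([463, 127, 0]) cube([78, 78, 696]);
translate([1814, 127, 0]) cube([78, 78, 696]);
translate([463, 544, 0]) cube([78, 78, 696]);
translate([1814, 544, 0]) cube([78, 78, 696]);


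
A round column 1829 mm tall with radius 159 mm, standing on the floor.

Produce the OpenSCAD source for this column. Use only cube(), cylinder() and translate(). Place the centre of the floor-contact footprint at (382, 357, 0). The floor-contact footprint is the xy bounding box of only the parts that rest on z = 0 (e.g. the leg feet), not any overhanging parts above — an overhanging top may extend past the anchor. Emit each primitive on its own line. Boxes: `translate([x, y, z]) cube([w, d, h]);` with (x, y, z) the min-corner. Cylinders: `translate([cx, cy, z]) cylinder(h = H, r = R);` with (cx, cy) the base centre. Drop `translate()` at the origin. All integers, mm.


translate([382, 357, 0]) cylinder(h = 1829, r = 159);


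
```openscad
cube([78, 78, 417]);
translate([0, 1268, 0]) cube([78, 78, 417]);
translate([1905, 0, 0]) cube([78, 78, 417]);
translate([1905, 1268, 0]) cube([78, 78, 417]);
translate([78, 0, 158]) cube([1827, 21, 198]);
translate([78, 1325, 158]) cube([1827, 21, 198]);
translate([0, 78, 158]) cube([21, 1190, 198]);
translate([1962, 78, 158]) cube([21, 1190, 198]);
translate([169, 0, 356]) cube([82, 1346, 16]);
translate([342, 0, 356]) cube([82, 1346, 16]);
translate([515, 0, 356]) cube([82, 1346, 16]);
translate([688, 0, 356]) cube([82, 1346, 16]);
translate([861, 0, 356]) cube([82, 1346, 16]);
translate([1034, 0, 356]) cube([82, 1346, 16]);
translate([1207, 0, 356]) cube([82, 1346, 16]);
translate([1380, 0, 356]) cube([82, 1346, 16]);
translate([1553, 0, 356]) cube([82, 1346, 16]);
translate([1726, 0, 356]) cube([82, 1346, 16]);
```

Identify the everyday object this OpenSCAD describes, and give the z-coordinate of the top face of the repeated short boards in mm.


A bed frame. The slat-top height is 372 mm.

Four posts, four rails, and a row of slats — a bed frame. Slats sit on the rails at z = 158 + 198 = 356; with slat thickness 16, the top is 372 mm.


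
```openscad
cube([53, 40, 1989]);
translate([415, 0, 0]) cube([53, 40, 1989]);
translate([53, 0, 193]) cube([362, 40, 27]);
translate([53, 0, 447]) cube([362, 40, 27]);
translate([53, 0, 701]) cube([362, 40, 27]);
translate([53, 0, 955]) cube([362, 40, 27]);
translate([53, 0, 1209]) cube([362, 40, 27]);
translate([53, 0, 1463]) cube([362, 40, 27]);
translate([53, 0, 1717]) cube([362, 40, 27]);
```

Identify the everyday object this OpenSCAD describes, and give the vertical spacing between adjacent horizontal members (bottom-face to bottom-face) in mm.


A ladder. The rung spacing is 254 mm.

Two tall 53×40 posts with 7 short bars between them — a ladder. Adjacent rungs sit at z = 193 and z = 447, so the spacing is 447 − 193 = 254 mm.


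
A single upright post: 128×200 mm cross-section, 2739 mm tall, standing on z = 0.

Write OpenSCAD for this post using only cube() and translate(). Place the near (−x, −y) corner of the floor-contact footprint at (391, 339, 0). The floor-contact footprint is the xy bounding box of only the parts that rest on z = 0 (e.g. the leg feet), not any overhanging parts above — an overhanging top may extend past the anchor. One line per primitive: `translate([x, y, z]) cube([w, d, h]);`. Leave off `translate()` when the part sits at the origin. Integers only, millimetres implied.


translate([391, 339, 0]) cube([128, 200, 2739]);


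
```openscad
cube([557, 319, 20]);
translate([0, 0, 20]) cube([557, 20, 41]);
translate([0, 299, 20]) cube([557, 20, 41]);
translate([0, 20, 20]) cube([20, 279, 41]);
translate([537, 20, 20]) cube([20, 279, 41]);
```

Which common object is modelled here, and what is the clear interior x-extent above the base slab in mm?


An open box. The internal width is 517 mm.

A 557×319 base slab with four walls standing on it — an open box. The base is 557 mm wide and the walls are 20 mm thick, so the internal width is 557 − 2 × 20 = 517 mm.


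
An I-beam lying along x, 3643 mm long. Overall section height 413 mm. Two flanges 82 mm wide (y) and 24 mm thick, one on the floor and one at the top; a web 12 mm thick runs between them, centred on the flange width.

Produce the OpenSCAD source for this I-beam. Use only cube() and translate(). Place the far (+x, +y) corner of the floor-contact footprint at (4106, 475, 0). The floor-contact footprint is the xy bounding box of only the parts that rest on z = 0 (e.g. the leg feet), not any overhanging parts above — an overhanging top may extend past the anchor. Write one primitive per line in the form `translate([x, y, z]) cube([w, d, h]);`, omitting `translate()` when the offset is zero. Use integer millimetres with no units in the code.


translate([463, 393, 0]) cube([3643, 82, 24]);
translate([463, 428, 24]) cube([3643, 12, 365]);
translate([463, 393, 389]) cube([3643, 82, 24]);


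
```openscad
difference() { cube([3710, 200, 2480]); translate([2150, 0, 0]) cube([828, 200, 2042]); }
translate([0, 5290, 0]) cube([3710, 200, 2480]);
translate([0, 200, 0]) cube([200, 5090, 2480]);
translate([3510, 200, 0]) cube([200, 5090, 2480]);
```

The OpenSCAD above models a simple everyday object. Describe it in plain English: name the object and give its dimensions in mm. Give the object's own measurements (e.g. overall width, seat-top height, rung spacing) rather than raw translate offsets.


A single room: four walls, each 2480 mm tall and 200 mm thick, enclosing an outside footprint 3710×5490 mm (x × y), no floor or roof. The front and back walls (−y and +y sides) run the full x-width; the side walls fit between their inner faces. A door opening 828 mm wide and 2042 mm tall is cut through the front wall from the floor up, its −x edge 2150 mm from the wall's −x end.


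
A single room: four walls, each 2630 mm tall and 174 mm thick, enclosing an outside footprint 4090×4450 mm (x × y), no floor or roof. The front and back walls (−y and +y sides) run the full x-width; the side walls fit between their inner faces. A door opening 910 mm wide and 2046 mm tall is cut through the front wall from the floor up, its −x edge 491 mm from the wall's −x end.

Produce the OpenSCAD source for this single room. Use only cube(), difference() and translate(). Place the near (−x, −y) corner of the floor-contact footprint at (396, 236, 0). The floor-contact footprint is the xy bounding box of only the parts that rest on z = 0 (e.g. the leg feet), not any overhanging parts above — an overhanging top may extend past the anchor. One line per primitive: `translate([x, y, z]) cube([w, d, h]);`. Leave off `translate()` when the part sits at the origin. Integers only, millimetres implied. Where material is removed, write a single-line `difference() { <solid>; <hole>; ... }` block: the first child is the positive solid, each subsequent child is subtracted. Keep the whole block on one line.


difference() { translate([396, 236, 0]) cube([4090, 174, 2630]); translate([887, 236, 0]) cube([910, 174, 2046]); }
translate([396, 4512, 0]) cube([4090, 174, 2630]);
translate([396, 410, 0]) cube([174, 4102, 2630]);
translate([4312, 410, 0]) cube([174, 4102, 2630]);


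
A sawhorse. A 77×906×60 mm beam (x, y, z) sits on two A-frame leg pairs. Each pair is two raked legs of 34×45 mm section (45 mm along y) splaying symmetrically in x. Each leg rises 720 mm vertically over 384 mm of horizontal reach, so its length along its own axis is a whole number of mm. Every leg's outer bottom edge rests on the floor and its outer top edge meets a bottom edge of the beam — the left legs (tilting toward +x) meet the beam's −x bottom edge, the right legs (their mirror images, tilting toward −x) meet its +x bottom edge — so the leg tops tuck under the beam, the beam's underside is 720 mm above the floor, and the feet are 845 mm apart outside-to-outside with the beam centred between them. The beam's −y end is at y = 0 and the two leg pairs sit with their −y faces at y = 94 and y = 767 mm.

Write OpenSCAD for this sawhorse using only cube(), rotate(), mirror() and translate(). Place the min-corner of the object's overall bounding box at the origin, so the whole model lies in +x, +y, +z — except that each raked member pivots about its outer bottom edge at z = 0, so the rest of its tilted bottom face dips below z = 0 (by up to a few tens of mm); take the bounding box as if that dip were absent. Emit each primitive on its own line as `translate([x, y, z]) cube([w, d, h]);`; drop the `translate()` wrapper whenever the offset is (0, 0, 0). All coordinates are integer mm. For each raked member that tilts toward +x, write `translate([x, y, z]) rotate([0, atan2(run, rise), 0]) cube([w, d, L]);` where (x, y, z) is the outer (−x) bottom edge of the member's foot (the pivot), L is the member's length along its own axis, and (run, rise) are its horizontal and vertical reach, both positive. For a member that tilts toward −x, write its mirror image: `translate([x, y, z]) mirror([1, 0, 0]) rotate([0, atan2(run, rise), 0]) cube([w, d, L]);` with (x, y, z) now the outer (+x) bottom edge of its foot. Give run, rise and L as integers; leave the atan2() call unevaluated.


translate([384, 0, 720]) cube([77, 906, 60]);
translate([0, 94, 0]) rotate([0, atan2(384, 720), 0]) cube([34, 45, 816]);
translate([845, 94, 0]) mirror([1, 0, 0]) rotate([0, atan2(384, 720), 0]) cube([34, 45, 816]);
translate([0, 767, 0]) rotate([0, atan2(384, 720), 0]) cube([34, 45, 816]);
translate([845, 767, 0]) mirror([1, 0, 0]) rotate([0, atan2(384, 720), 0]) cube([34, 45, 816]);


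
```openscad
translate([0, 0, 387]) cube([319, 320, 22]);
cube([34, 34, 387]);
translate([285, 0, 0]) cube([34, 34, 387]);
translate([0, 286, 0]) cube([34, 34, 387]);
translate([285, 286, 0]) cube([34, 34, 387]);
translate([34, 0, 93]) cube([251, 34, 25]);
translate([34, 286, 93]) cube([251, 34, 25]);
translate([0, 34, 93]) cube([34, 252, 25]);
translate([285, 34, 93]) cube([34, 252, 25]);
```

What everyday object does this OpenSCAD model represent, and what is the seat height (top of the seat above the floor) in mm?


A stool. The seat height is 409 mm.

A 319×320×22 slab at z = 387 on four corner posts — a stool. The seat top is 387 + 22 = 409 mm.


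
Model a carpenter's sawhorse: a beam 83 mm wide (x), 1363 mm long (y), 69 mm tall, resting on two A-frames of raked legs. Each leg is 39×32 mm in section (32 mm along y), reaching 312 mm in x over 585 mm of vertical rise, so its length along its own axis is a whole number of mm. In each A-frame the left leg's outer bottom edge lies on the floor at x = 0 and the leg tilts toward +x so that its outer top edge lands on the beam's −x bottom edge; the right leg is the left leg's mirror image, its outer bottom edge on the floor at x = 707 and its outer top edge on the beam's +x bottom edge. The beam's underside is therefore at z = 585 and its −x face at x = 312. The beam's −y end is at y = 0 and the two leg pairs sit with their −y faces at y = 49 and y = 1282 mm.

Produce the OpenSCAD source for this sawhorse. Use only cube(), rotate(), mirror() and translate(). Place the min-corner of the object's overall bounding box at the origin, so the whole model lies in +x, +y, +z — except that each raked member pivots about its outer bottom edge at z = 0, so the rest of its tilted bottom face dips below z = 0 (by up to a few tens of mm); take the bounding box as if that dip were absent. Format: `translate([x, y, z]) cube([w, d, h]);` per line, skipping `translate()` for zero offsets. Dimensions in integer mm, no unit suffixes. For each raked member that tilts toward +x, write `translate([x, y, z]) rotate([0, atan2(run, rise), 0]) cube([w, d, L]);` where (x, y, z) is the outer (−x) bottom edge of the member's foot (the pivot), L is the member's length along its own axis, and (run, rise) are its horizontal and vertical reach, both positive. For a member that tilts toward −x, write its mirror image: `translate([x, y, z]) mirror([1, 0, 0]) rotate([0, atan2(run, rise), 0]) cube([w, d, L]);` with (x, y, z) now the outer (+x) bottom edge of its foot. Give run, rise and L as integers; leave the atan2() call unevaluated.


translate([312, 0, 585]) cube([83, 1363, 69]);
translate([0, 49, 0]) rotate([0, atan2(312, 585), 0]) cube([39, 32, 663]);
translate([707, 49, 0]) mirror([1, 0, 0]) rotate([0, atan2(312, 585), 0]) cube([39, 32, 663]);
translate([0, 1282, 0]) rotate([0, atan2(312, 585), 0]) cube([39, 32, 663]);
translate([707, 1282, 0]) mirror([1, 0, 0]) rotate([0, atan2(312, 585), 0]) cube([39, 32, 663]);


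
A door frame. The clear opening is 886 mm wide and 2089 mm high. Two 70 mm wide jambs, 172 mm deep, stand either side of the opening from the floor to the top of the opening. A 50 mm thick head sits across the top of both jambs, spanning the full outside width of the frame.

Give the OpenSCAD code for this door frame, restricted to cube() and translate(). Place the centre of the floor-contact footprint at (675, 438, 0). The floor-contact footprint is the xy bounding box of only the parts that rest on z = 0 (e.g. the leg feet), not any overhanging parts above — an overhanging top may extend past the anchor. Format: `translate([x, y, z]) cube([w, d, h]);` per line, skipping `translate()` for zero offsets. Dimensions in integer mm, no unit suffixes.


translate([162, 352, 0]) cube([70, 172, 2089]);
translate([1118, 352, 0]) cube([70, 172, 2089]);
translate([162, 352, 2089]) cube([1026, 172, 50]);


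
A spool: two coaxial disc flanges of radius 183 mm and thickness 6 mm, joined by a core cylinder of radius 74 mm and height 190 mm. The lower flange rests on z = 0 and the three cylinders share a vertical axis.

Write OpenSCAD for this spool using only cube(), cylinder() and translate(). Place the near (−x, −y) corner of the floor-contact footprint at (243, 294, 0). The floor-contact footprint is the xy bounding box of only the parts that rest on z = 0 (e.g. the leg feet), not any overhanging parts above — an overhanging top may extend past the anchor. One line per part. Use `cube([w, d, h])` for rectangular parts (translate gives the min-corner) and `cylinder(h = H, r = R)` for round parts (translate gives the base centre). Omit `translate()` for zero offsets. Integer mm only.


translate([426, 477, 0]) cylinder(h = 6, r = 183);
translate([426, 477, 6]) cylinder(h = 190, r = 74);
translate([426, 477, 196]) cylinder(h = 6, r = 183);


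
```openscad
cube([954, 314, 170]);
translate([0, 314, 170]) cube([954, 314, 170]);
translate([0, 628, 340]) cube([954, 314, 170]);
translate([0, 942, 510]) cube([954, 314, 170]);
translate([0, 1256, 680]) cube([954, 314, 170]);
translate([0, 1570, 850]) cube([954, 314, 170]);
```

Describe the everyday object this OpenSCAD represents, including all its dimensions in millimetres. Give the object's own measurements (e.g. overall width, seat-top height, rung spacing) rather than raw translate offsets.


A straight staircase of 6 solid steps. Each step is 954 mm wide (x), 314 mm deep (y, the going) and 170 mm tall (the rise). The first step rests on the floor; each subsequent step sits one going further in +y and one rise higher in +z, directly behind and above the previous step with no overlap.


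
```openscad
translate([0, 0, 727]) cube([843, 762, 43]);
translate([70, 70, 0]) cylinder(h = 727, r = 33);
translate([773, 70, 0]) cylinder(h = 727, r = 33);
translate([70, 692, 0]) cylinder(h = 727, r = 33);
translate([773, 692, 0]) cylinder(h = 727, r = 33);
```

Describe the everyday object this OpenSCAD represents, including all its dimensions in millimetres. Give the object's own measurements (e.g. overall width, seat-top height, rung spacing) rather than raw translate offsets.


A rectangular dining table. The top is 843×762×43 mm with its upper surface at z = 770 mm. It stands on four round legs of 66 mm diameter, each leg's bounding box inset 37 mm from the nearest pair of top edges, running from the floor to the underside of the top.


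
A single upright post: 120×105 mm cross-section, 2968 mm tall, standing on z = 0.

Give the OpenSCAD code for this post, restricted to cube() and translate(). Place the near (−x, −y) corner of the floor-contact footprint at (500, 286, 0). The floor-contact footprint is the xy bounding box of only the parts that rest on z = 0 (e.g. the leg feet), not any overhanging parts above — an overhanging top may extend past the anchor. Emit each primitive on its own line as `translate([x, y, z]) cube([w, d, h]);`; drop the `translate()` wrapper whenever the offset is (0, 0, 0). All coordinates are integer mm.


translate([500, 286, 0]) cube([120, 105, 2968]);


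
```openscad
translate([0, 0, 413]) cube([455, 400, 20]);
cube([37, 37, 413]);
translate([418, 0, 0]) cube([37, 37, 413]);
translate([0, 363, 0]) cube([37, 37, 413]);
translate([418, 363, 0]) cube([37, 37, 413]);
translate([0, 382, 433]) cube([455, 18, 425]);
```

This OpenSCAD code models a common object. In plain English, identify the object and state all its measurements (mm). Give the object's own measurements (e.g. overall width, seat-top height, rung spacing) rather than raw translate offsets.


A chair. The seat is a 455×400×20 mm slab with its top at z = 433 mm, on four 37×37 mm corner legs (flush with the seat edges, standing on z = 0). A flat backrest 18 mm thick, 425 mm tall, spans the full seat width and rises from the seat top along its +y edge, rear face flush with the rear of the seat.


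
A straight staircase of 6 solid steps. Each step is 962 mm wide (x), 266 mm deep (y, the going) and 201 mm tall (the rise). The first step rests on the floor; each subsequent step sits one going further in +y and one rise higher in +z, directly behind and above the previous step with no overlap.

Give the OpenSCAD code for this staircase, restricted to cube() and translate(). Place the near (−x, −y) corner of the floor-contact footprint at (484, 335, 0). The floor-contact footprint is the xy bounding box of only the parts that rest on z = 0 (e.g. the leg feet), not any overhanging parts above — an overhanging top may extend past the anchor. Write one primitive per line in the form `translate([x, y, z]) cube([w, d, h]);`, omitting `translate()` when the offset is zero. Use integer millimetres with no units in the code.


translate([484, 335, 0]) cube([962, 266, 201]);
translate([484, 601, 201]) cube([962, 266, 201]);
translate([484, 867, 402]) cube([962, 266, 201]);
translate([484, 1133, 603]) cube([962, 266, 201]);
translate([484, 1399, 804]) cube([962, 266, 201]);
translate([484, 1665, 1005]) cube([962, 266, 201]);


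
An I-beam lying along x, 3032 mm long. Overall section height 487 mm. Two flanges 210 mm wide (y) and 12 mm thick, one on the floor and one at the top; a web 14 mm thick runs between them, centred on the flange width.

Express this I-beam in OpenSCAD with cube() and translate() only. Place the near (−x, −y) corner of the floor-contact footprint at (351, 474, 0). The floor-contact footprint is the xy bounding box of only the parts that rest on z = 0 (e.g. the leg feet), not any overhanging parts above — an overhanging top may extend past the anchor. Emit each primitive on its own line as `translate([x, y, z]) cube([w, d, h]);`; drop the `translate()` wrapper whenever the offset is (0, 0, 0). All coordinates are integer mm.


translate([351, 474, 0]) cube([3032, 210, 12]);
translate([351, 572, 12]) cube([3032, 14, 463]);
translate([351, 474, 475]) cube([3032, 210, 12]);


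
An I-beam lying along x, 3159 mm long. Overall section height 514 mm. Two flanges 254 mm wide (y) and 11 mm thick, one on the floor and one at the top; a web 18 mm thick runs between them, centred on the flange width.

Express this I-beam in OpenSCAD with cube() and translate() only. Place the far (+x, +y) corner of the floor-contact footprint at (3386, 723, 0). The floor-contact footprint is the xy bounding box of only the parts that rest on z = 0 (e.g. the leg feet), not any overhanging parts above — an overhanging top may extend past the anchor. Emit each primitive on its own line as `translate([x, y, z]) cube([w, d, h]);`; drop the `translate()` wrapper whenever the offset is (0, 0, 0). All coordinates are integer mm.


translate([227, 469, 0]) cube([3159, 254, 11]);
translate([227, 587, 11]) cube([3159, 18, 492]);
translate([227, 469, 503]) cube([3159, 254, 11]);


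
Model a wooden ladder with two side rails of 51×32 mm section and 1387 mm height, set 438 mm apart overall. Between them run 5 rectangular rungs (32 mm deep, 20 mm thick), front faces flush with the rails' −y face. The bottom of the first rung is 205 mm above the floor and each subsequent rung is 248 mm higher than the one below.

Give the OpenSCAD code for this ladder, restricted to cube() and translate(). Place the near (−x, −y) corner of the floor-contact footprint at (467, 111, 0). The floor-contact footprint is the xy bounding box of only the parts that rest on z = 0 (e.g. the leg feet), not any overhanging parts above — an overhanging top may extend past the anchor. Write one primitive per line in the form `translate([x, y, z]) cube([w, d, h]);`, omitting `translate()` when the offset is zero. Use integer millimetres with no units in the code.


translate([467, 111, 0]) cube([51, 32, 1387]);
translate([854, 111, 0]) cube([51, 32, 1387]);
translate([518, 111, 205]) cube([336, 32, 20]);
translate([518, 111, 453]) cube([336, 32, 20]);
translate([518, 111, 701]) cube([336, 32, 20]);
translate([518, 111, 949]) cube([336, 32, 20]);
translate([518, 111, 1197]) cube([336, 32, 20]);


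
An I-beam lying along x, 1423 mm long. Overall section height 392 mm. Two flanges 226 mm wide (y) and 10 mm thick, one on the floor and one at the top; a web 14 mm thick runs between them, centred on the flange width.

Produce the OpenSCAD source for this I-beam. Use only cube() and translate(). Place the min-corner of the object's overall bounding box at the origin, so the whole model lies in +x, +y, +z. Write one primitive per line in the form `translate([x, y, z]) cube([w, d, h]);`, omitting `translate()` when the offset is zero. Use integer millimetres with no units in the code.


cube([1423, 226, 10]);
translate([0, 106, 10]) cube([1423, 14, 372]);
translate([0, 0, 382]) cube([1423, 226, 10]);
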